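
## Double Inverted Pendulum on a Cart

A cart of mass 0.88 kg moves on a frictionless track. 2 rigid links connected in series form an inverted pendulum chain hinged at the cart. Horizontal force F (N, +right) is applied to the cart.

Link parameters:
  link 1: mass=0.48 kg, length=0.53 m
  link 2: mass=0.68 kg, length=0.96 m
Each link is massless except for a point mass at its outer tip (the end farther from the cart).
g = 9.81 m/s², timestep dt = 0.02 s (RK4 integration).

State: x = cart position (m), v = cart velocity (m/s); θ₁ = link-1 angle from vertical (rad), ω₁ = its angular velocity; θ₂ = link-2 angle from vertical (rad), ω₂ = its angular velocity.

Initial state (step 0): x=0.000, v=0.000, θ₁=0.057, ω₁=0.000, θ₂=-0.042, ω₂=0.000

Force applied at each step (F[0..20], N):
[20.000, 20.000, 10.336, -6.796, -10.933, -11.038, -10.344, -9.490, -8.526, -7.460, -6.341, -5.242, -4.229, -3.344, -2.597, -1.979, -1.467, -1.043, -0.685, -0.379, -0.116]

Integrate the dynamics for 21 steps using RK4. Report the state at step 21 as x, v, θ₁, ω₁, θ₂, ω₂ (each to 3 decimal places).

Answer: x=-0.012, v=-0.586, θ₁=-0.029, ω₁=0.389, θ₂=-0.028, ω₂=0.189

Derivation:
apply F[0]=+20.000 → step 1: x=0.004, v=0.439, θ₁=0.050, ω₁=-0.752, θ₂=-0.043, ω₂=-0.052
apply F[1]=+20.000 → step 2: x=0.018, v=0.883, θ₁=0.027, ω₁=-1.531, θ₂=-0.044, ω₂=-0.093
apply F[2]=+10.336 → step 3: x=0.038, v=1.116, θ₁=-0.008, ω₁=-1.942, θ₂=-0.046, ω₂=-0.117
apply F[3]=-6.796 → step 4: x=0.058, v=0.967, θ₁=-0.044, ω₁=-1.662, θ₂=-0.049, ω₂=-0.125
apply F[4]=-10.933 → step 5: x=0.075, v=0.733, θ₁=-0.073, ω₁=-1.248, θ₂=-0.051, ω₂=-0.121
apply F[5]=-11.038 → step 6: x=0.088, v=0.505, θ₁=-0.094, ω₁=-0.867, θ₂=-0.053, ω₂=-0.104
apply F[6]=-10.344 → step 7: x=0.096, v=0.298, θ₁=-0.108, ω₁=-0.543, θ₂=-0.055, ω₂=-0.079
apply F[7]=-9.490 → step 8: x=0.100, v=0.114, θ₁=-0.116, ω₁=-0.271, θ₂=-0.056, ω₂=-0.049
apply F[8]=-8.526 → step 9: x=0.101, v=-0.047, θ₁=-0.119, ω₁=-0.048, θ₂=-0.057, ω₂=-0.016
apply F[9]=-7.460 → step 10: x=0.098, v=-0.184, θ₁=-0.119, ω₁=0.129, θ₂=-0.057, ω₂=0.017
apply F[10]=-6.341 → step 11: x=0.093, v=-0.296, θ₁=-0.115, ω₁=0.263, θ₂=-0.056, ω₂=0.048
apply F[11]=-5.242 → step 12: x=0.087, v=-0.385, θ₁=-0.108, ω₁=0.359, θ₂=-0.055, ω₂=0.076
apply F[12]=-4.229 → step 13: x=0.078, v=-0.454, θ₁=-0.101, ω₁=0.422, θ₂=-0.053, ω₂=0.102
apply F[13]=-3.344 → step 14: x=0.069, v=-0.505, θ₁=-0.092, ω₁=0.459, θ₂=-0.051, ω₂=0.123
apply F[14]=-2.597 → step 15: x=0.058, v=-0.541, θ₁=-0.083, ω₁=0.476, θ₂=-0.049, ω₂=0.142
apply F[15]=-1.979 → step 16: x=0.047, v=-0.566, θ₁=-0.073, ω₁=0.479, θ₂=-0.046, ω₂=0.157
apply F[16]=-1.467 → step 17: x=0.036, v=-0.582, θ₁=-0.064, ω₁=0.471, θ₂=-0.042, ω₂=0.169
apply F[17]=-1.043 → step 18: x=0.024, v=-0.591, θ₁=-0.054, ω₁=0.456, θ₂=-0.039, ω₂=0.178
apply F[18]=-0.685 → step 19: x=0.012, v=-0.594, θ₁=-0.045, ω₁=0.436, θ₂=-0.035, ω₂=0.184
apply F[19]=-0.379 → step 20: x=0.000, v=-0.592, θ₁=-0.037, ω₁=0.414, θ₂=-0.031, ω₂=0.188
apply F[20]=-0.116 → step 21: x=-0.012, v=-0.586, θ₁=-0.029, ω₁=0.389, θ₂=-0.028, ω₂=0.189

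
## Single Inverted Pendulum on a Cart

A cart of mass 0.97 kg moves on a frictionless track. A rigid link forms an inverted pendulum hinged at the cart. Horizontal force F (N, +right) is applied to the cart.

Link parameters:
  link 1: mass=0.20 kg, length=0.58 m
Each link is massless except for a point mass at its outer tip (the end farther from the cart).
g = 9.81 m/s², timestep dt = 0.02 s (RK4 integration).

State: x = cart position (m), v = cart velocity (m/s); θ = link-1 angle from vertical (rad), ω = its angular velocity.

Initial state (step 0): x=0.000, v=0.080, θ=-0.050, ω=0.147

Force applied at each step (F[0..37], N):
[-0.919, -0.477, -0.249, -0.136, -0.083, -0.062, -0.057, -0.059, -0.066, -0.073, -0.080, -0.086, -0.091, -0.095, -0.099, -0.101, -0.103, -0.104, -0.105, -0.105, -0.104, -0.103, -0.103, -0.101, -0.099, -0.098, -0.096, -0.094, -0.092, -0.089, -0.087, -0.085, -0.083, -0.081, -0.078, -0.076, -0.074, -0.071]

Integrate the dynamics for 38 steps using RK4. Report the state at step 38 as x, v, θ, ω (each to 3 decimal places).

Answer: x=0.028, v=0.012, θ=-0.007, ω=0.014

Derivation:
apply F[0]=-0.919 → step 1: x=0.001, v=0.063, θ=-0.047, ω=0.160
apply F[1]=-0.477 → step 2: x=0.003, v=0.055, θ=-0.044, ω=0.158
apply F[2]=-0.249 → step 3: x=0.004, v=0.052, θ=-0.041, ω=0.150
apply F[3]=-0.136 → step 4: x=0.005, v=0.050, θ=-0.038, ω=0.139
apply F[4]=-0.083 → step 5: x=0.006, v=0.050, θ=-0.035, ω=0.127
apply F[5]=-0.062 → step 6: x=0.007, v=0.050, θ=-0.033, ω=0.115
apply F[6]=-0.057 → step 7: x=0.008, v=0.050, θ=-0.031, ω=0.104
apply F[7]=-0.059 → step 8: x=0.009, v=0.050, θ=-0.029, ω=0.094
apply F[8]=-0.066 → step 9: x=0.010, v=0.050, θ=-0.027, ω=0.086
apply F[9]=-0.073 → step 10: x=0.011, v=0.050, θ=-0.025, ω=0.078
apply F[10]=-0.080 → step 11: x=0.012, v=0.049, θ=-0.024, ω=0.070
apply F[11]=-0.086 → step 12: x=0.013, v=0.048, θ=-0.022, ω=0.064
apply F[12]=-0.091 → step 13: x=0.014, v=0.047, θ=-0.021, ω=0.059
apply F[13]=-0.095 → step 14: x=0.015, v=0.046, θ=-0.020, ω=0.054
apply F[14]=-0.099 → step 15: x=0.015, v=0.045, θ=-0.019, ω=0.049
apply F[15]=-0.101 → step 16: x=0.016, v=0.043, θ=-0.018, ω=0.045
apply F[16]=-0.103 → step 17: x=0.017, v=0.042, θ=-0.017, ω=0.042
apply F[17]=-0.104 → step 18: x=0.018, v=0.040, θ=-0.016, ω=0.039
apply F[18]=-0.105 → step 19: x=0.019, v=0.039, θ=-0.016, ω=0.036
apply F[19]=-0.105 → step 20: x=0.020, v=0.037, θ=-0.015, ω=0.033
apply F[20]=-0.104 → step 21: x=0.020, v=0.036, θ=-0.014, ω=0.031
apply F[21]=-0.103 → step 22: x=0.021, v=0.034, θ=-0.014, ω=0.029
apply F[22]=-0.103 → step 23: x=0.022, v=0.033, θ=-0.013, ω=0.027
apply F[23]=-0.101 → step 24: x=0.022, v=0.031, θ=-0.013, ω=0.026
apply F[24]=-0.099 → step 25: x=0.023, v=0.030, θ=-0.012, ω=0.024
apply F[25]=-0.098 → step 26: x=0.024, v=0.028, θ=-0.012, ω=0.023
apply F[26]=-0.096 → step 27: x=0.024, v=0.027, θ=-0.011, ω=0.022
apply F[27]=-0.094 → step 28: x=0.025, v=0.025, θ=-0.011, ω=0.021
apply F[28]=-0.092 → step 29: x=0.025, v=0.024, θ=-0.010, ω=0.020
apply F[29]=-0.089 → step 30: x=0.026, v=0.022, θ=-0.010, ω=0.019
apply F[30]=-0.087 → step 31: x=0.026, v=0.021, θ=-0.010, ω=0.018
apply F[31]=-0.085 → step 32: x=0.026, v=0.019, θ=-0.009, ω=0.017
apply F[32]=-0.083 → step 33: x=0.027, v=0.018, θ=-0.009, ω=0.016
apply F[33]=-0.081 → step 34: x=0.027, v=0.017, θ=-0.008, ω=0.016
apply F[34]=-0.078 → step 35: x=0.027, v=0.015, θ=-0.008, ω=0.015
apply F[35]=-0.076 → step 36: x=0.028, v=0.014, θ=-0.008, ω=0.015
apply F[36]=-0.074 → step 37: x=0.028, v=0.013, θ=-0.008, ω=0.014
apply F[37]=-0.071 → step 38: x=0.028, v=0.012, θ=-0.007, ω=0.014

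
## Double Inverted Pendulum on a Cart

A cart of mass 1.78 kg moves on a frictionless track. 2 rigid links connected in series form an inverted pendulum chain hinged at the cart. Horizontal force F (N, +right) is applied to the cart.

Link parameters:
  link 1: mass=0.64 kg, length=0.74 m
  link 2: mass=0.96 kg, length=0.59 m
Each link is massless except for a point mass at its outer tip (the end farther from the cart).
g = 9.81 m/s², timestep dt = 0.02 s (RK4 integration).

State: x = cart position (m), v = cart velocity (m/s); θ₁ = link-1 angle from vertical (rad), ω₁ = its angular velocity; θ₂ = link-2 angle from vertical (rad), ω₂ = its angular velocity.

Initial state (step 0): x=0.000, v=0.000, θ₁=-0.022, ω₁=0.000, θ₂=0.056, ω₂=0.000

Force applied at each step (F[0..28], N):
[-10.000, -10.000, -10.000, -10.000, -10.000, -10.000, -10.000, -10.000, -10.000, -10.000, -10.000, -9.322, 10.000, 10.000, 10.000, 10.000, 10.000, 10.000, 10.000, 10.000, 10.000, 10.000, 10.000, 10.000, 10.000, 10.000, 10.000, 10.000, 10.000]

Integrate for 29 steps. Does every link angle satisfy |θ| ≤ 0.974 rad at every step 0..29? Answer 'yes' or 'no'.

apply F[0]=-10.000 → step 1: x=-0.001, v=-0.109, θ₁=-0.021, ω₁=0.110, θ₂=0.057, ω₂=0.065
apply F[1]=-10.000 → step 2: x=-0.004, v=-0.217, θ₁=-0.018, ω₁=0.222, θ₂=0.059, ω₂=0.129
apply F[2]=-10.000 → step 3: x=-0.010, v=-0.327, θ₁=-0.012, ω₁=0.336, θ₂=0.062, ω₂=0.191
apply F[3]=-10.000 → step 4: x=-0.017, v=-0.438, θ₁=-0.004, ω₁=0.456, θ₂=0.066, ω₂=0.250
apply F[4]=-10.000 → step 5: x=-0.027, v=-0.551, θ₁=0.006, ω₁=0.582, θ₂=0.072, ω₂=0.304
apply F[5]=-10.000 → step 6: x=-0.039, v=-0.665, θ₁=0.019, ω₁=0.717, θ₂=0.078, ω₂=0.354
apply F[6]=-10.000 → step 7: x=-0.054, v=-0.782, θ₁=0.035, ω₁=0.861, θ₂=0.086, ω₂=0.396
apply F[7]=-10.000 → step 8: x=-0.071, v=-0.901, θ₁=0.054, ω₁=1.018, θ₂=0.094, ω₂=0.430
apply F[8]=-10.000 → step 9: x=-0.090, v=-1.023, θ₁=0.076, ω₁=1.188, θ₂=0.103, ω₂=0.455
apply F[9]=-10.000 → step 10: x=-0.112, v=-1.148, θ₁=0.101, ω₁=1.373, θ₂=0.112, ω₂=0.468
apply F[10]=-10.000 → step 11: x=-0.136, v=-1.276, θ₁=0.131, ω₁=1.575, θ₂=0.122, ω₂=0.468
apply F[11]=-9.322 → step 12: x=-0.163, v=-1.398, θ₁=0.164, ω₁=1.783, θ₂=0.131, ω₂=0.457
apply F[12]=+10.000 → step 13: x=-0.190, v=-1.312, θ₁=0.199, ω₁=1.731, θ₂=0.140, ω₂=0.425
apply F[13]=+10.000 → step 14: x=-0.215, v=-1.231, θ₁=0.234, ω₁=1.705, θ₂=0.148, ω₂=0.375
apply F[14]=+10.000 → step 15: x=-0.239, v=-1.155, θ₁=0.268, ω₁=1.704, θ₂=0.155, ω₂=0.306
apply F[15]=+10.000 → step 16: x=-0.261, v=-1.083, θ₁=0.302, ω₁=1.726, θ₂=0.160, ω₂=0.219
apply F[16]=+10.000 → step 17: x=-0.282, v=-1.015, θ₁=0.337, ω₁=1.771, θ₂=0.163, ω₂=0.115
apply F[17]=+10.000 → step 18: x=-0.302, v=-0.949, θ₁=0.373, ω₁=1.837, θ₂=0.164, ω₂=-0.006
apply F[18]=+10.000 → step 19: x=-0.320, v=-0.886, θ₁=0.411, ω₁=1.923, θ₂=0.163, ω₂=-0.142
apply F[19]=+10.000 → step 20: x=-0.337, v=-0.823, θ₁=0.450, ω₁=2.025, θ₂=0.159, ω₂=-0.291
apply F[20]=+10.000 → step 21: x=-0.353, v=-0.760, θ₁=0.492, ω₁=2.141, θ₂=0.151, ω₂=-0.450
apply F[21]=+10.000 → step 22: x=-0.368, v=-0.695, θ₁=0.536, ω₁=2.267, θ₂=0.141, ω₂=-0.614
apply F[22]=+10.000 → step 23: x=-0.381, v=-0.628, θ₁=0.583, ω₁=2.401, θ₂=0.127, ω₂=-0.778
apply F[23]=+10.000 → step 24: x=-0.393, v=-0.557, θ₁=0.632, ω₁=2.537, θ₂=0.109, ω₂=-0.938
apply F[24]=+10.000 → step 25: x=-0.403, v=-0.481, θ₁=0.684, ω₁=2.673, θ₂=0.089, ω₂=-1.088
apply F[25]=+10.000 → step 26: x=-0.412, v=-0.400, θ₁=0.739, ω₁=2.809, θ₂=0.066, ω₂=-1.223
apply F[26]=+10.000 → step 27: x=-0.419, v=-0.315, θ₁=0.796, ω₁=2.941, θ₂=0.040, ω₂=-1.340
apply F[27]=+10.000 → step 28: x=-0.425, v=-0.223, θ₁=0.856, ω₁=3.072, θ₂=0.013, ω₂=-1.438
apply F[28]=+10.000 → step 29: x=-0.428, v=-0.127, θ₁=0.919, ω₁=3.202, θ₂=-0.017, ω₂=-1.512
Max |angle| over trajectory = 0.919 rad; bound = 0.974 → within bound.

Answer: yes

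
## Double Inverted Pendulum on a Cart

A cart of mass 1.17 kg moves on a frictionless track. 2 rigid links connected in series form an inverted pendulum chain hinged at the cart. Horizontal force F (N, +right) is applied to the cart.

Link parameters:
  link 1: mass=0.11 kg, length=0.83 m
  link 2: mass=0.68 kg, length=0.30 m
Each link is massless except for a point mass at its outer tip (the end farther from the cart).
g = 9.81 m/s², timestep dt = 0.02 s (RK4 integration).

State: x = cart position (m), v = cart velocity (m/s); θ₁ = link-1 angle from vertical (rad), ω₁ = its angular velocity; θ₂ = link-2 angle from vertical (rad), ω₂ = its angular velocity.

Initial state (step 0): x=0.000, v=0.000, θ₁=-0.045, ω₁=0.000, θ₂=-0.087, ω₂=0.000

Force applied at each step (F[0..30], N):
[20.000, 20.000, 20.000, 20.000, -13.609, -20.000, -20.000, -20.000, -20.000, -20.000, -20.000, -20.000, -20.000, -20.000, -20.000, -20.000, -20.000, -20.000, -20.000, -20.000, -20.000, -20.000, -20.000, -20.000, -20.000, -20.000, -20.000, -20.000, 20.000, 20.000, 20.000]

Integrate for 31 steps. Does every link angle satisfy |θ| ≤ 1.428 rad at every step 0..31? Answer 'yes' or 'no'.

apply F[0]=+20.000 → step 1: x=0.003, v=0.347, θ₁=-0.049, ω₁=-0.375, θ₂=-0.089, ω₂=-0.175
apply F[1]=+20.000 → step 2: x=0.014, v=0.695, θ₁=-0.060, ω₁=-0.759, θ₂=-0.094, ω₂=-0.327
apply F[2]=+20.000 → step 3: x=0.031, v=1.045, θ₁=-0.079, ω₁=-1.162, θ₂=-0.102, ω₂=-0.434
apply F[3]=+20.000 → step 4: x=0.056, v=1.394, θ₁=-0.107, ω₁=-1.589, θ₂=-0.111, ω₂=-0.478
apply F[4]=-13.609 → step 5: x=0.081, v=1.177, θ₁=-0.136, ω₁=-1.367, θ₂=-0.120, ω₂=-0.450
apply F[5]=-20.000 → step 6: x=0.102, v=0.857, θ₁=-0.160, ω₁=-1.059, θ₂=-0.128, ω₂=-0.323
apply F[6]=-20.000 → step 7: x=0.116, v=0.541, θ₁=-0.179, ω₁=-0.792, θ₂=-0.133, ω₂=-0.106
apply F[7]=-20.000 → step 8: x=0.123, v=0.229, θ₁=-0.192, ω₁=-0.561, θ₂=-0.132, ω₂=0.198
apply F[8]=-20.000 → step 9: x=0.125, v=-0.081, θ₁=-0.201, ω₁=-0.364, θ₂=-0.124, ω₂=0.594
apply F[9]=-20.000 → step 10: x=0.120, v=-0.390, θ₁=-0.207, ω₁=-0.202, θ₂=-0.107, ω₂=1.096
apply F[10]=-20.000 → step 11: x=0.109, v=-0.700, θ₁=-0.210, ω₁=-0.076, θ₂=-0.079, ω₂=1.715
apply F[11]=-20.000 → step 12: x=0.092, v=-1.013, θ₁=-0.210, ω₁=0.021, θ₂=-0.038, ω₂=2.453
apply F[12]=-20.000 → step 13: x=0.069, v=-1.330, θ₁=-0.209, ω₁=0.106, θ₂=0.019, ω₂=3.274
apply F[13]=-20.000 → step 14: x=0.039, v=-1.654, θ₁=-0.206, ω₁=0.211, θ₂=0.093, ω₂=4.103
apply F[14]=-20.000 → step 15: x=0.003, v=-1.983, θ₁=-0.200, ω₁=0.374, θ₂=0.183, ω₂=4.853
apply F[15]=-20.000 → step 16: x=-0.040, v=-2.316, θ₁=-0.190, ω₁=0.618, θ₂=0.286, ω₂=5.466
apply F[16]=-20.000 → step 17: x=-0.090, v=-2.653, θ₁=-0.175, ω₁=0.952, θ₂=0.401, ω₂=5.929
apply F[17]=-20.000 → step 18: x=-0.147, v=-2.993, θ₁=-0.152, ω₁=1.371, θ₂=0.523, ω₂=6.248
apply F[18]=-20.000 → step 19: x=-0.210, v=-3.334, θ₁=-0.119, ω₁=1.871, θ₂=0.649, ω₂=6.424
apply F[19]=-20.000 → step 20: x=-0.280, v=-3.675, θ₁=-0.076, ω₁=2.441, θ₂=0.778, ω₂=6.442
apply F[20]=-20.000 → step 21: x=-0.357, v=-4.017, θ₁=-0.021, ω₁=3.071, θ₂=0.906, ω₂=6.267
apply F[21]=-20.000 → step 22: x=-0.441, v=-4.359, θ₁=0.047, ω₁=3.749, θ₂=1.027, ω₂=5.843
apply F[22]=-20.000 → step 23: x=-0.531, v=-4.699, θ₁=0.129, ω₁=4.461, θ₂=1.137, ω₂=5.097
apply F[23]=-20.000 → step 24: x=-0.629, v=-5.034, θ₁=0.225, ω₁=5.202, θ₂=1.229, ω₂=3.938
apply F[24]=-20.000 → step 25: x=-0.733, v=-5.360, θ₁=0.337, ω₁=5.990, θ₂=1.291, ω₂=2.240
apply F[25]=-20.000 → step 26: x=-0.843, v=-5.666, θ₁=0.466, ω₁=6.906, θ₂=1.313, ω₂=-0.227
apply F[26]=-20.000 → step 27: x=-0.959, v=-5.925, θ₁=0.616, ω₁=8.193, θ₂=1.273, ω₂=-4.096
apply F[27]=-20.000 → step 28: x=-1.079, v=-5.960, θ₁=0.800, ω₁=10.537, θ₂=1.127, ω₂=-11.396
apply F[28]=+20.000 → step 29: x=-1.186, v=-4.703, θ₁=1.021, ω₁=10.774, θ₂=0.846, ω₂=-14.313
apply F[29]=+20.000 → step 30: x=-1.271, v=-3.906, θ₁=1.212, ω₁=8.567, θ₂=0.624, ω₂=-8.330
apply F[30]=+20.000 → step 31: x=-1.344, v=-3.433, θ₁=1.374, ω₁=7.720, θ₂=0.492, ω₂=-5.149
Max |angle| over trajectory = 1.374 rad; bound = 1.428 → within bound.

Answer: yes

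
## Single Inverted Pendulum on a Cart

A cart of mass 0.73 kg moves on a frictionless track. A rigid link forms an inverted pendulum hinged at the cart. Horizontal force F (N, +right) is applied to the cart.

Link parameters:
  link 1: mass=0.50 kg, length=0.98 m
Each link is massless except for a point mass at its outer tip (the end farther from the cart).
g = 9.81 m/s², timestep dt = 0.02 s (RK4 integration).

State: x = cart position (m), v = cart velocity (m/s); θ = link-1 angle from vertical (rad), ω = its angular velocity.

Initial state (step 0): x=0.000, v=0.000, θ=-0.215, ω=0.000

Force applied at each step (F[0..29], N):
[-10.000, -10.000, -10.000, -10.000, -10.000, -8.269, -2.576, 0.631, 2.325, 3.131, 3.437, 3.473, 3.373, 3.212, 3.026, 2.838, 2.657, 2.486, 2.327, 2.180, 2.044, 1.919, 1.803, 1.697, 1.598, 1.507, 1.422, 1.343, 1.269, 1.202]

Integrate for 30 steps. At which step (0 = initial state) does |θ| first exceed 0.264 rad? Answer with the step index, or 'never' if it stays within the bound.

Answer: never

Derivation:
apply F[0]=-10.000 → step 1: x=-0.002, v=-0.239, θ=-0.213, ω=0.195
apply F[1]=-10.000 → step 2: x=-0.010, v=-0.478, θ=-0.207, ω=0.393
apply F[2]=-10.000 → step 3: x=-0.022, v=-0.720, θ=-0.197, ω=0.594
apply F[3]=-10.000 → step 4: x=-0.038, v=-0.964, θ=-0.183, ω=0.800
apply F[4]=-10.000 → step 5: x=-0.060, v=-1.212, θ=-0.165, ω=1.015
apply F[5]=-8.269 → step 6: x=-0.086, v=-1.417, θ=-0.143, ω=1.191
apply F[6]=-2.576 → step 7: x=-0.115, v=-1.472, θ=-0.119, ω=1.220
apply F[7]=+0.631 → step 8: x=-0.144, v=-1.443, θ=-0.095, ω=1.169
apply F[8]=+2.325 → step 9: x=-0.173, v=-1.370, θ=-0.073, ω=1.078
apply F[9]=+3.131 → step 10: x=-0.199, v=-1.277, θ=-0.052, ω=0.971
apply F[10]=+3.437 → step 11: x=-0.224, v=-1.177, θ=-0.034, ω=0.861
apply F[11]=+3.473 → step 12: x=-0.246, v=-1.079, θ=-0.018, ω=0.756
apply F[12]=+3.373 → step 13: x=-0.267, v=-0.985, θ=-0.004, ω=0.658
apply F[13]=+3.212 → step 14: x=-0.286, v=-0.898, θ=0.009, ω=0.569
apply F[14]=+3.026 → step 15: x=-0.303, v=-0.816, θ=0.019, ω=0.489
apply F[15]=+2.838 → step 16: x=-0.318, v=-0.742, θ=0.028, ω=0.418
apply F[16]=+2.657 → step 17: x=-0.332, v=-0.673, θ=0.036, ω=0.354
apply F[17]=+2.486 → step 18: x=-0.345, v=-0.611, θ=0.042, ω=0.298
apply F[18]=+2.327 → step 19: x=-0.357, v=-0.553, θ=0.048, ω=0.248
apply F[19]=+2.180 → step 20: x=-0.367, v=-0.500, θ=0.052, ω=0.204
apply F[20]=+2.044 → step 21: x=-0.377, v=-0.451, θ=0.056, ω=0.166
apply F[21]=+1.919 → step 22: x=-0.386, v=-0.407, θ=0.059, ω=0.132
apply F[22]=+1.803 → step 23: x=-0.393, v=-0.365, θ=0.061, ω=0.102
apply F[23]=+1.697 → step 24: x=-0.400, v=-0.327, θ=0.063, ω=0.075
apply F[24]=+1.598 → step 25: x=-0.406, v=-0.292, θ=0.064, ω=0.052
apply F[25]=+1.507 → step 26: x=-0.412, v=-0.260, θ=0.065, ω=0.032
apply F[26]=+1.422 → step 27: x=-0.417, v=-0.230, θ=0.066, ω=0.015
apply F[27]=+1.343 → step 28: x=-0.421, v=-0.202, θ=0.066, ω=-0.000
apply F[28]=+1.269 → step 29: x=-0.425, v=-0.176, θ=0.066, ω=-0.014
apply F[29]=+1.202 → step 30: x=-0.428, v=-0.152, θ=0.065, ω=-0.025
max |θ| = 0.215 ≤ 0.264 over all 31 states.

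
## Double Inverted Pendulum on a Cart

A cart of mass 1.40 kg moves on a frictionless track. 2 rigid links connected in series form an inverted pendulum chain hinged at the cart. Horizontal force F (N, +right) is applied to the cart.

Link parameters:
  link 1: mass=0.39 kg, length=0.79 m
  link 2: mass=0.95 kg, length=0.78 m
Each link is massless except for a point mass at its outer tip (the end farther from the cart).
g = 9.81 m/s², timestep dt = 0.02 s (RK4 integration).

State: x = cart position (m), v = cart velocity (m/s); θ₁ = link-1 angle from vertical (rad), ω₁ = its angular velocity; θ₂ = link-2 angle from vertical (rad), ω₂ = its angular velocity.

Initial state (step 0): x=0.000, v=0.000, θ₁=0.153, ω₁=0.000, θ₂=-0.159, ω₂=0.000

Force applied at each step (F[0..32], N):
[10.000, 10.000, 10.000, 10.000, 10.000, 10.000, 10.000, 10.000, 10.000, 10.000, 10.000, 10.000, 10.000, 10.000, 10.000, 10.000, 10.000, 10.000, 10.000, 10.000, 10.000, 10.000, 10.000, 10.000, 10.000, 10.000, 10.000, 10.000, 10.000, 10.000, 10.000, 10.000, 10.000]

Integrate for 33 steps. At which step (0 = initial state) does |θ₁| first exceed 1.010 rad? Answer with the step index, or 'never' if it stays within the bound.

apply F[0]=+10.000 → step 1: x=0.001, v=0.118, θ₁=0.153, ω₁=0.046, θ₂=-0.161, ω₂=-0.233
apply F[1]=+10.000 → step 2: x=0.005, v=0.236, θ₁=0.155, ω₁=0.092, θ₂=-0.168, ω₂=-0.468
apply F[2]=+10.000 → step 3: x=0.011, v=0.354, θ₁=0.157, ω₁=0.138, θ₂=-0.180, ω₂=-0.704
apply F[3]=+10.000 → step 4: x=0.019, v=0.472, θ₁=0.160, ω₁=0.183, θ₂=-0.197, ω₂=-0.944
apply F[4]=+10.000 → step 5: x=0.030, v=0.592, θ₁=0.164, ω₁=0.226, θ₂=-0.218, ω₂=-1.186
apply F[5]=+10.000 → step 6: x=0.043, v=0.712, θ₁=0.169, ω₁=0.265, θ₂=-0.244, ω₂=-1.429
apply F[6]=+10.000 → step 7: x=0.058, v=0.833, θ₁=0.175, ω₁=0.297, θ₂=-0.275, ω₂=-1.672
apply F[7]=+10.000 → step 8: x=0.076, v=0.955, θ₁=0.181, ω₁=0.319, θ₂=-0.311, ω₂=-1.914
apply F[8]=+10.000 → step 9: x=0.096, v=1.079, θ₁=0.188, ω₁=0.327, θ₂=-0.352, ω₂=-2.151
apply F[9]=+10.000 → step 10: x=0.119, v=1.204, θ₁=0.194, ω₁=0.317, θ₂=-0.397, ω₂=-2.383
apply F[10]=+10.000 → step 11: x=0.144, v=1.331, θ₁=0.200, ω₁=0.286, θ₂=-0.447, ω₂=-2.607
apply F[11]=+10.000 → step 12: x=0.172, v=1.458, θ₁=0.205, ω₁=0.230, θ₂=-0.501, ω₂=-2.823
apply F[12]=+10.000 → step 13: x=0.203, v=1.587, θ₁=0.209, ω₁=0.149, θ₂=-0.560, ω₂=-3.031
apply F[13]=+10.000 → step 14: x=0.236, v=1.717, θ₁=0.211, ω₁=0.039, θ₂=-0.622, ω₂=-3.232
apply F[14]=+10.000 → step 15: x=0.271, v=1.849, θ₁=0.211, ω₁=-0.101, θ₂=-0.689, ω₂=-3.427
apply F[15]=+10.000 → step 16: x=0.310, v=1.981, θ₁=0.207, ω₁=-0.275, θ₂=-0.759, ω₂=-3.615
apply F[16]=+10.000 → step 17: x=0.351, v=2.114, θ₁=0.199, ω₁=-0.482, θ₂=-0.833, ω₂=-3.799
apply F[17]=+10.000 → step 18: x=0.394, v=2.249, θ₁=0.187, ω₁=-0.726, θ₂=-0.911, ω₂=-3.976
apply F[18]=+10.000 → step 19: x=0.441, v=2.384, θ₁=0.170, ω₁=-1.009, θ₂=-0.992, ω₂=-4.146
apply F[19]=+10.000 → step 20: x=0.490, v=2.521, θ₁=0.147, ω₁=-1.333, θ₂=-1.077, ω₂=-4.305
apply F[20]=+10.000 → step 21: x=0.541, v=2.660, θ₁=0.116, ω₁=-1.697, θ₂=-1.165, ω₂=-4.450
apply F[21]=+10.000 → step 22: x=0.596, v=2.800, θ₁=0.079, ω₁=-2.102, θ₂=-1.255, ω₂=-4.571
apply F[22]=+10.000 → step 23: x=0.653, v=2.941, θ₁=0.032, ω₁=-2.546, θ₂=-1.347, ω₂=-4.660
apply F[23]=+10.000 → step 24: x=0.714, v=3.084, θ₁=-0.024, ω₁=-3.023, θ₂=-1.441, ω₂=-4.702
apply F[24]=+10.000 → step 25: x=0.777, v=3.227, θ₁=-0.089, ω₁=-3.525, θ₂=-1.535, ω₂=-4.683
apply F[25]=+10.000 → step 26: x=0.843, v=3.367, θ₁=-0.165, ω₁=-4.039, θ₂=-1.628, ω₂=-4.584
apply F[26]=+10.000 → step 27: x=0.911, v=3.501, θ₁=-0.251, ω₁=-4.552, θ₂=-1.718, ω₂=-4.390
apply F[27]=+10.000 → step 28: x=0.983, v=3.624, θ₁=-0.347, ω₁=-5.048, θ₂=-1.803, ω₂=-4.089
apply F[28]=+10.000 → step 29: x=1.056, v=3.731, θ₁=-0.452, ω₁=-5.517, θ₂=-1.880, ω₂=-3.673
apply F[29]=+10.000 → step 30: x=1.132, v=3.817, θ₁=-0.567, ω₁=-5.955, θ₂=-1.949, ω₂=-3.142
apply F[30]=+10.000 → step 31: x=1.209, v=3.876, θ₁=-0.690, ω₁=-6.370, θ₂=-2.005, ω₂=-2.500
apply F[31]=+10.000 → step 32: x=1.287, v=3.902, θ₁=-0.822, ω₁=-6.781, θ₂=-2.048, ω₂=-1.752
apply F[32]=+10.000 → step 33: x=1.365, v=3.888, θ₁=-0.962, ω₁=-7.220, θ₂=-2.075, ω₂=-0.897
max |θ₁| = 0.962 ≤ 1.010 over all 34 states.

Answer: never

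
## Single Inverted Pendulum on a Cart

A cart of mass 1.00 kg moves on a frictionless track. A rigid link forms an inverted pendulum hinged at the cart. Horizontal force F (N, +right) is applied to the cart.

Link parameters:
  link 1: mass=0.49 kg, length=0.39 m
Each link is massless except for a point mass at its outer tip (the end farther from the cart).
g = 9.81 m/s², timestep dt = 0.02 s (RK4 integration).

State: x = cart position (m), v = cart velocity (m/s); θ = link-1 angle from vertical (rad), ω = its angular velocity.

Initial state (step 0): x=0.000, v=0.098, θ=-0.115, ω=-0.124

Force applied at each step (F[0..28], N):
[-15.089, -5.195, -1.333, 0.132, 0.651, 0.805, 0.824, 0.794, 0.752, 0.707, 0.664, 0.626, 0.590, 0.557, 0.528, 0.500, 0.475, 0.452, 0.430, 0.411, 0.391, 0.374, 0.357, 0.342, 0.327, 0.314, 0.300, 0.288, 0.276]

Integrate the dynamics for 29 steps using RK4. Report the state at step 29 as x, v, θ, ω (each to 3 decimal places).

apply F[0]=-15.089 → step 1: x=-0.001, v=-0.191, θ=-0.111, ω=0.555
apply F[1]=-5.195 → step 2: x=-0.006, v=-0.285, θ=-0.098, ω=0.741
apply F[2]=-1.333 → step 3: x=-0.012, v=-0.303, θ=-0.083, ω=0.742
apply F[3]=+0.132 → step 4: x=-0.018, v=-0.293, θ=-0.069, ω=0.680
apply F[4]=+0.651 → step 5: x=-0.023, v=-0.274, θ=-0.056, ω=0.600
apply F[5]=+0.805 → step 6: x=-0.028, v=-0.253, θ=-0.045, ω=0.521
apply F[6]=+0.824 → step 7: x=-0.033, v=-0.233, θ=-0.035, ω=0.450
apply F[7]=+0.794 → step 8: x=-0.038, v=-0.214, θ=-0.027, ω=0.386
apply F[8]=+0.752 → step 9: x=-0.042, v=-0.197, θ=-0.020, ω=0.330
apply F[9]=+0.707 → step 10: x=-0.046, v=-0.181, θ=-0.013, ω=0.282
apply F[10]=+0.664 → step 11: x=-0.049, v=-0.167, θ=-0.008, ω=0.239
apply F[11]=+0.626 → step 12: x=-0.052, v=-0.154, θ=-0.004, ω=0.203
apply F[12]=+0.590 → step 13: x=-0.055, v=-0.142, θ=-0.000, ω=0.171
apply F[13]=+0.557 → step 14: x=-0.058, v=-0.131, θ=0.003, ω=0.144
apply F[14]=+0.528 → step 15: x=-0.061, v=-0.121, θ=0.006, ω=0.120
apply F[15]=+0.500 → step 16: x=-0.063, v=-0.112, θ=0.008, ω=0.100
apply F[16]=+0.475 → step 17: x=-0.065, v=-0.103, θ=0.010, ω=0.082
apply F[17]=+0.452 → step 18: x=-0.067, v=-0.095, θ=0.011, ω=0.066
apply F[18]=+0.430 → step 19: x=-0.069, v=-0.087, θ=0.012, ω=0.053
apply F[19]=+0.411 → step 20: x=-0.071, v=-0.080, θ=0.013, ω=0.042
apply F[20]=+0.391 → step 21: x=-0.072, v=-0.074, θ=0.014, ω=0.032
apply F[21]=+0.374 → step 22: x=-0.074, v=-0.068, θ=0.015, ω=0.024
apply F[22]=+0.357 → step 23: x=-0.075, v=-0.062, θ=0.015, ω=0.016
apply F[23]=+0.342 → step 24: x=-0.076, v=-0.057, θ=0.015, ω=0.010
apply F[24]=+0.327 → step 25: x=-0.077, v=-0.052, θ=0.015, ω=0.005
apply F[25]=+0.314 → step 26: x=-0.078, v=-0.047, θ=0.015, ω=0.001
apply F[26]=+0.300 → step 27: x=-0.079, v=-0.042, θ=0.015, ω=-0.003
apply F[27]=+0.288 → step 28: x=-0.080, v=-0.038, θ=0.015, ω=-0.006
apply F[28]=+0.276 → step 29: x=-0.081, v=-0.034, θ=0.015, ω=-0.009

Answer: x=-0.081, v=-0.034, θ=0.015, ω=-0.009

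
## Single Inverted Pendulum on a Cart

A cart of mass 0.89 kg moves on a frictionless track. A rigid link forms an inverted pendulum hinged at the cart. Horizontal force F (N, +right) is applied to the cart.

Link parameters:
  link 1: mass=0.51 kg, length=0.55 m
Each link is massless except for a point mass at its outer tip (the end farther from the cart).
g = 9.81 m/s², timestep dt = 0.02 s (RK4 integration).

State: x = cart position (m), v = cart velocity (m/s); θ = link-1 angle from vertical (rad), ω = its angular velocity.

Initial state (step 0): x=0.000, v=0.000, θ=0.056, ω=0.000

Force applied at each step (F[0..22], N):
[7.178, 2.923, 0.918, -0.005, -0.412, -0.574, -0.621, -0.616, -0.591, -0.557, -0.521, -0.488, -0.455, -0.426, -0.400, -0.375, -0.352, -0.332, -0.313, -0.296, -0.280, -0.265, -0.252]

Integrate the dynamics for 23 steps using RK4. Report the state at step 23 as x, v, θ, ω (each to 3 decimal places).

apply F[0]=+7.178 → step 1: x=0.002, v=0.155, θ=0.053, ω=-0.261
apply F[1]=+2.923 → step 2: x=0.005, v=0.215, θ=0.047, ω=-0.352
apply F[2]=+0.918 → step 3: x=0.010, v=0.231, θ=0.040, ω=-0.365
apply F[3]=-0.005 → step 4: x=0.014, v=0.226, θ=0.033, ω=-0.345
apply F[4]=-0.412 → step 5: x=0.019, v=0.214, θ=0.026, ω=-0.311
apply F[5]=-0.574 → step 6: x=0.023, v=0.198, θ=0.021, ω=-0.275
apply F[6]=-0.621 → step 7: x=0.027, v=0.182, θ=0.015, ω=-0.239
apply F[7]=-0.616 → step 8: x=0.030, v=0.167, θ=0.011, ω=-0.207
apply F[8]=-0.591 → step 9: x=0.033, v=0.153, θ=0.007, ω=-0.178
apply F[9]=-0.557 → step 10: x=0.036, v=0.140, θ=0.004, ω=-0.152
apply F[10]=-0.521 → step 11: x=0.039, v=0.128, θ=0.001, ω=-0.129
apply F[11]=-0.488 → step 12: x=0.041, v=0.117, θ=-0.001, ω=-0.109
apply F[12]=-0.455 → step 13: x=0.044, v=0.107, θ=-0.003, ω=-0.092
apply F[13]=-0.426 → step 14: x=0.046, v=0.098, θ=-0.005, ω=-0.077
apply F[14]=-0.400 → step 15: x=0.047, v=0.089, θ=-0.006, ω=-0.064
apply F[15]=-0.375 → step 16: x=0.049, v=0.082, θ=-0.008, ω=-0.053
apply F[16]=-0.352 → step 17: x=0.051, v=0.075, θ=-0.009, ω=-0.043
apply F[17]=-0.332 → step 18: x=0.052, v=0.068, θ=-0.009, ω=-0.034
apply F[18]=-0.313 → step 19: x=0.053, v=0.062, θ=-0.010, ω=-0.027
apply F[19]=-0.296 → step 20: x=0.055, v=0.057, θ=-0.010, ω=-0.020
apply F[20]=-0.280 → step 21: x=0.056, v=0.052, θ=-0.011, ω=-0.015
apply F[21]=-0.265 → step 22: x=0.057, v=0.047, θ=-0.011, ω=-0.010
apply F[22]=-0.252 → step 23: x=0.058, v=0.042, θ=-0.011, ω=-0.006

Answer: x=0.058, v=0.042, θ=-0.011, ω=-0.006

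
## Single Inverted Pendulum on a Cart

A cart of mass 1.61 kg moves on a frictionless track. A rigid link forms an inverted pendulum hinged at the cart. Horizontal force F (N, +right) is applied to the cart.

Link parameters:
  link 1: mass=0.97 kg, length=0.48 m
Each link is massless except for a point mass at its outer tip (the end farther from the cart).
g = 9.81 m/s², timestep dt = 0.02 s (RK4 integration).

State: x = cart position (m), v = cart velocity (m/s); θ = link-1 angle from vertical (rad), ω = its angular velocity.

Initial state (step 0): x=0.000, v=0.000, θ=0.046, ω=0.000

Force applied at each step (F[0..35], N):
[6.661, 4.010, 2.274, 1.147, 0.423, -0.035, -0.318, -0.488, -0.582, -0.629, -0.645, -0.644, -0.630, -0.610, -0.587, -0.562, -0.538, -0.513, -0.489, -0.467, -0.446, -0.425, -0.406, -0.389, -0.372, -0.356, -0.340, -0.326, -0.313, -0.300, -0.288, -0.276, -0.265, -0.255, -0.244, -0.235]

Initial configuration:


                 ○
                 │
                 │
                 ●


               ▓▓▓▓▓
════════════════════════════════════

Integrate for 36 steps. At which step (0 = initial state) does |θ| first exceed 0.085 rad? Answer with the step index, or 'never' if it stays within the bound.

Answer: never

Derivation:
apply F[0]=+6.661 → step 1: x=0.001, v=0.077, θ=0.045, ω=-0.142
apply F[1]=+4.010 → step 2: x=0.003, v=0.122, θ=0.041, ω=-0.218
apply F[2]=+2.274 → step 3: x=0.005, v=0.146, θ=0.036, ω=-0.251
apply F[3]=+1.147 → step 4: x=0.008, v=0.156, θ=0.031, ω=-0.259
apply F[4]=+0.423 → step 5: x=0.012, v=0.158, θ=0.026, ω=-0.251
apply F[5]=-0.035 → step 6: x=0.015, v=0.155, θ=0.021, ω=-0.235
apply F[6]=-0.318 → step 7: x=0.018, v=0.148, θ=0.017, ω=-0.214
apply F[7]=-0.488 → step 8: x=0.021, v=0.141, θ=0.013, ω=-0.192
apply F[8]=-0.582 → step 9: x=0.023, v=0.132, θ=0.009, ω=-0.170
apply F[9]=-0.629 → step 10: x=0.026, v=0.123, θ=0.006, ω=-0.148
apply F[10]=-0.645 → step 11: x=0.028, v=0.115, θ=0.003, ω=-0.129
apply F[11]=-0.644 → step 12: x=0.031, v=0.107, θ=0.001, ω=-0.111
apply F[12]=-0.630 → step 13: x=0.033, v=0.099, θ=-0.001, ω=-0.095
apply F[13]=-0.610 → step 14: x=0.034, v=0.091, θ=-0.003, ω=-0.080
apply F[14]=-0.587 → step 15: x=0.036, v=0.085, θ=-0.004, ω=-0.067
apply F[15]=-0.562 → step 16: x=0.038, v=0.078, θ=-0.006, ω=-0.056
apply F[16]=-0.538 → step 17: x=0.039, v=0.072, θ=-0.007, ω=-0.046
apply F[17]=-0.513 → step 18: x=0.041, v=0.067, θ=-0.008, ω=-0.038
apply F[18]=-0.489 → step 19: x=0.042, v=0.062, θ=-0.008, ω=-0.030
apply F[19]=-0.467 → step 20: x=0.043, v=0.057, θ=-0.009, ω=-0.024
apply F[20]=-0.446 → step 21: x=0.044, v=0.052, θ=-0.009, ω=-0.018
apply F[21]=-0.425 → step 22: x=0.045, v=0.048, θ=-0.010, ω=-0.014
apply F[22]=-0.406 → step 23: x=0.046, v=0.044, θ=-0.010, ω=-0.009
apply F[23]=-0.389 → step 24: x=0.047, v=0.041, θ=-0.010, ω=-0.006
apply F[24]=-0.372 → step 25: x=0.048, v=0.037, θ=-0.010, ω=-0.003
apply F[25]=-0.356 → step 26: x=0.049, v=0.034, θ=-0.010, ω=-0.000
apply F[26]=-0.340 → step 27: x=0.049, v=0.031, θ=-0.010, ω=0.002
apply F[27]=-0.326 → step 28: x=0.050, v=0.028, θ=-0.010, ω=0.004
apply F[28]=-0.313 → step 29: x=0.050, v=0.025, θ=-0.010, ω=0.006
apply F[29]=-0.300 → step 30: x=0.051, v=0.023, θ=-0.010, ω=0.007
apply F[30]=-0.288 → step 31: x=0.051, v=0.020, θ=-0.010, ω=0.008
apply F[31]=-0.276 → step 32: x=0.052, v=0.018, θ=-0.009, ω=0.009
apply F[32]=-0.265 → step 33: x=0.052, v=0.016, θ=-0.009, ω=0.010
apply F[33]=-0.255 → step 34: x=0.052, v=0.014, θ=-0.009, ω=0.010
apply F[34]=-0.244 → step 35: x=0.053, v=0.012, θ=-0.009, ω=0.011
apply F[35]=-0.235 → step 36: x=0.053, v=0.010, θ=-0.009, ω=0.011
max |θ| = 0.046 ≤ 0.085 over all 37 states.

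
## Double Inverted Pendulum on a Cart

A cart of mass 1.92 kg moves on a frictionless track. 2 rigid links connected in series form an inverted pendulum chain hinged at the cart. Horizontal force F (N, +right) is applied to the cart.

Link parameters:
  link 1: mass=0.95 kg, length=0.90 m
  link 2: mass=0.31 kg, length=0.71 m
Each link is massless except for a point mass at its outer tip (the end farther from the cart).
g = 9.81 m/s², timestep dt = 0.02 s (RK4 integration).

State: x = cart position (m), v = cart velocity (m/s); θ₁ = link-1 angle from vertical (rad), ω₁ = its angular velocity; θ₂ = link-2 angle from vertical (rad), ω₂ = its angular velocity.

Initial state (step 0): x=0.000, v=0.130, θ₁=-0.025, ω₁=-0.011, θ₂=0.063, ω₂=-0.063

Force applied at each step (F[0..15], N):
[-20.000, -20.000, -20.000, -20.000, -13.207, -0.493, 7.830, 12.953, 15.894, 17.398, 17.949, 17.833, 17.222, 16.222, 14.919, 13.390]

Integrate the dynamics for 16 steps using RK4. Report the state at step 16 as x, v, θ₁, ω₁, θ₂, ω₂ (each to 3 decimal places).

Answer: x=-0.086, v=0.581, θ₁=0.130, ω₁=-0.248, θ₂=0.068, ω₂=-0.099

Derivation:
apply F[0]=-20.000 → step 1: x=0.001, v=-0.075, θ₁=-0.023, ω₁=0.205, θ₂=0.062, ω₂=-0.031
apply F[1]=-20.000 → step 2: x=-0.003, v=-0.281, θ₁=-0.017, ω₁=0.423, θ₂=0.062, ω₂=-0.000
apply F[2]=-20.000 → step 3: x=-0.011, v=-0.488, θ₁=-0.006, ω₁=0.646, θ₂=0.062, ω₂=0.026
apply F[3]=-20.000 → step 4: x=-0.023, v=-0.696, θ₁=0.009, ω₁=0.873, θ₂=0.063, ω₂=0.048
apply F[4]=-13.207 → step 5: x=-0.038, v=-0.836, θ₁=0.028, ω₁=1.030, θ₂=0.064, ω₂=0.063
apply F[5]=-0.493 → step 6: x=-0.055, v=-0.845, θ₁=0.049, ω₁=1.047, θ₂=0.065, ω₂=0.071
apply F[6]=+7.830 → step 7: x=-0.071, v=-0.771, θ₁=0.069, ω₁=0.977, θ₂=0.067, ω₂=0.073
apply F[7]=+12.953 → step 8: x=-0.085, v=-0.646, θ₁=0.087, ω₁=0.856, θ₂=0.068, ω₂=0.070
apply F[8]=+15.894 → step 9: x=-0.096, v=-0.493, θ₁=0.103, ω₁=0.709, θ₂=0.069, ω₂=0.060
apply F[9]=+17.398 → step 10: x=-0.105, v=-0.326, θ₁=0.116, ω₁=0.552, θ₂=0.070, ω₂=0.044
apply F[10]=+17.949 → step 11: x=-0.109, v=-0.156, θ₁=0.125, ω₁=0.394, θ₂=0.071, ω₂=0.025
apply F[11]=+17.833 → step 12: x=-0.111, v=0.012, θ₁=0.131, ω₁=0.242, θ₂=0.071, ω₂=0.002
apply F[12]=+17.222 → step 13: x=-0.109, v=0.173, θ₁=0.135, ω₁=0.099, θ₂=0.071, ω₂=-0.023
apply F[13]=+16.222 → step 14: x=-0.104, v=0.323, θ₁=0.136, ω₁=-0.032, θ₂=0.071, ω₂=-0.049
apply F[14]=+14.919 → step 15: x=-0.096, v=0.459, θ₁=0.134, ω₁=-0.148, θ₂=0.069, ω₂=-0.074
apply F[15]=+13.390 → step 16: x=-0.086, v=0.581, θ₁=0.130, ω₁=-0.248, θ₂=0.068, ω₂=-0.099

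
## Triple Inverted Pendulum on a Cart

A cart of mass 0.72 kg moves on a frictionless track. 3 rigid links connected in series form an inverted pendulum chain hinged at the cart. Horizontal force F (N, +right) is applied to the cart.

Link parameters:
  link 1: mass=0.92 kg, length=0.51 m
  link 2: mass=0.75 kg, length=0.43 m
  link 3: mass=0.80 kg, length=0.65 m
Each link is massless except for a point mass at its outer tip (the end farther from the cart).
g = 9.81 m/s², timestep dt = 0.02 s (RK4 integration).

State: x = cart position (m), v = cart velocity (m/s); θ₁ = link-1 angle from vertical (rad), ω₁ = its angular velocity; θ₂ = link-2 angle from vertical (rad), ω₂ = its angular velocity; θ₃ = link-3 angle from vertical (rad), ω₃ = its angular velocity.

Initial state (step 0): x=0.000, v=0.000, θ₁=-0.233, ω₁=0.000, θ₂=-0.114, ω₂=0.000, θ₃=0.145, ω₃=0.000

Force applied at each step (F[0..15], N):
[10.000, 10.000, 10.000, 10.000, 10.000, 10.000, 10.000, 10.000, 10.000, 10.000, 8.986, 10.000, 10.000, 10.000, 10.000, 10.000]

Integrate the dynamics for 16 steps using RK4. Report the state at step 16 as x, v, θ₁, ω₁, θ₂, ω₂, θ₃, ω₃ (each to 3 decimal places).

apply F[0]=+10.000 → step 1: x=0.004, v=0.357, θ₁=-0.241, ω₁=-0.808, θ₂=-0.114, ω₂=0.016, θ₃=0.146, ω₃=0.078
apply F[1]=+10.000 → step 2: x=0.014, v=0.704, θ₁=-0.265, ω₁=-1.600, θ₂=-0.113, ω₂=0.038, θ₃=0.148, ω₃=0.142
apply F[2]=+10.000 → step 3: x=0.032, v=1.031, θ₁=-0.305, ω₁=-2.351, θ₂=-0.112, ω₂=0.061, θ₃=0.151, ω₃=0.183
apply F[3]=+10.000 → step 4: x=0.055, v=1.324, θ₁=-0.359, ω₁=-3.028, θ₂=-0.111, ω₂=0.071, θ₃=0.155, ω₃=0.194
apply F[4]=+10.000 → step 5: x=0.084, v=1.573, θ₁=-0.425, ω₁=-3.605, θ₂=-0.110, ω₂=0.045, θ₃=0.159, ω₃=0.177
apply F[5]=+10.000 → step 6: x=0.118, v=1.771, θ₁=-0.502, ω₁=-4.071, θ₂=-0.110, ω₂=-0.037, θ₃=0.162, ω₃=0.137
apply F[6]=+10.000 → step 7: x=0.155, v=1.922, θ₁=-0.587, ω₁=-4.436, θ₂=-0.112, ω₂=-0.184, θ₃=0.164, ω₃=0.083
apply F[7]=+10.000 → step 8: x=0.194, v=2.031, θ₁=-0.679, ω₁=-4.721, θ₂=-0.117, ω₂=-0.396, θ₃=0.165, ω₃=0.021
apply F[8]=+10.000 → step 9: x=0.236, v=2.104, θ₁=-0.776, ω₁=-4.948, θ₂=-0.128, ω₂=-0.666, θ₃=0.165, ω₃=-0.044
apply F[9]=+10.000 → step 10: x=0.278, v=2.146, θ₁=-0.877, ω₁=-5.137, θ₂=-0.144, ω₂=-0.987, θ₃=0.164, ω₃=-0.111
apply F[10]=+8.986 → step 11: x=0.321, v=2.149, θ₁=-0.981, ω₁=-5.295, θ₂=-0.167, ω₂=-1.331, θ₃=0.161, ω₃=-0.177
apply F[11]=+10.000 → step 12: x=0.364, v=2.139, θ₁=-1.089, ω₁=-5.445, θ₂=-0.198, ω₂=-1.735, θ₃=0.156, ω₃=-0.250
apply F[12]=+10.000 → step 13: x=0.407, v=2.105, θ₁=-1.199, ω₁=-5.586, θ₂=-0.237, ω₂=-2.175, θ₃=0.151, ω₃=-0.329
apply F[13]=+10.000 → step 14: x=0.448, v=2.048, θ₁=-1.312, ω₁=-5.722, θ₂=-0.285, ω₂=-2.649, θ₃=0.143, ω₃=-0.418
apply F[14]=+10.000 → step 15: x=0.489, v=1.968, θ₁=-1.428, ω₁=-5.855, θ₂=-0.343, ω₂=-3.153, θ₃=0.134, ω₃=-0.521
apply F[15]=+10.000 → step 16: x=0.527, v=1.866, θ₁=-1.546, ω₁=-5.984, θ₂=-0.412, ω₂=-3.689, θ₃=0.122, ω₃=-0.645

Answer: x=0.527, v=1.866, θ₁=-1.546, ω₁=-5.984, θ₂=-0.412, ω₂=-3.689, θ₃=0.122, ω₃=-0.645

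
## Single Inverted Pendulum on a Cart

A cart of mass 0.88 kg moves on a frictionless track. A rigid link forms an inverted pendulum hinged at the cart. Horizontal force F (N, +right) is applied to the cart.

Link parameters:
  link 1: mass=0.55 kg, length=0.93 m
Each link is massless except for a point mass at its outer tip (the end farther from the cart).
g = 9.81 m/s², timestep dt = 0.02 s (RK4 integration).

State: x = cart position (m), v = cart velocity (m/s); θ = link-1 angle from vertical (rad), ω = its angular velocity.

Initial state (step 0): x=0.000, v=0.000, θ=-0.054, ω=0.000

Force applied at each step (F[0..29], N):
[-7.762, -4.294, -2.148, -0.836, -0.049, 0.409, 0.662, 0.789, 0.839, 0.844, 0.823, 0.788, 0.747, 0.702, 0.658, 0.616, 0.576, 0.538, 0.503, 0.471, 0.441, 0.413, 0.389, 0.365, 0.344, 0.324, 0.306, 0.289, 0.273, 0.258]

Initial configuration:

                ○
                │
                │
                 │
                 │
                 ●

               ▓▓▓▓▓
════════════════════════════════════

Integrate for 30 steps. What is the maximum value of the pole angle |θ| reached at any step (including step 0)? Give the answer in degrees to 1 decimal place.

apply F[0]=-7.762 → step 1: x=-0.002, v=-0.170, θ=-0.052, ω=0.171
apply F[1]=-4.294 → step 2: x=-0.006, v=-0.261, θ=-0.048, ω=0.258
apply F[2]=-2.148 → step 3: x=-0.012, v=-0.304, θ=-0.042, ω=0.295
apply F[3]=-0.836 → step 4: x=-0.018, v=-0.318, θ=-0.037, ω=0.302
apply F[4]=-0.049 → step 5: x=-0.024, v=-0.315, θ=-0.031, ω=0.292
apply F[5]=+0.409 → step 6: x=-0.030, v=-0.303, θ=-0.025, ω=0.272
apply F[6]=+0.662 → step 7: x=-0.036, v=-0.285, θ=-0.020, ω=0.249
apply F[7]=+0.789 → step 8: x=-0.042, v=-0.265, θ=-0.015, ω=0.223
apply F[8]=+0.839 → step 9: x=-0.047, v=-0.244, θ=-0.011, ω=0.199
apply F[9]=+0.844 → step 10: x=-0.052, v=-0.224, θ=-0.007, ω=0.175
apply F[10]=+0.823 → step 11: x=-0.056, v=-0.205, θ=-0.004, ω=0.153
apply F[11]=+0.788 → step 12: x=-0.060, v=-0.186, θ=-0.001, ω=0.133
apply F[12]=+0.747 → step 13: x=-0.063, v=-0.170, θ=0.002, ω=0.115
apply F[13]=+0.702 → step 14: x=-0.067, v=-0.154, θ=0.004, ω=0.098
apply F[14]=+0.658 → step 15: x=-0.069, v=-0.140, θ=0.006, ω=0.084
apply F[15]=+0.616 → step 16: x=-0.072, v=-0.126, θ=0.007, ω=0.071
apply F[16]=+0.576 → step 17: x=-0.075, v=-0.114, θ=0.008, ω=0.060
apply F[17]=+0.538 → step 18: x=-0.077, v=-0.103, θ=0.009, ω=0.050
apply F[18]=+0.503 → step 19: x=-0.079, v=-0.093, θ=0.010, ω=0.041
apply F[19]=+0.471 → step 20: x=-0.080, v=-0.083, θ=0.011, ω=0.033
apply F[20]=+0.441 → step 21: x=-0.082, v=-0.075, θ=0.012, ω=0.026
apply F[21]=+0.413 → step 22: x=-0.083, v=-0.067, θ=0.012, ω=0.020
apply F[22]=+0.389 → step 23: x=-0.085, v=-0.060, θ=0.012, ω=0.015
apply F[23]=+0.365 → step 24: x=-0.086, v=-0.053, θ=0.013, ω=0.010
apply F[24]=+0.344 → step 25: x=-0.087, v=-0.047, θ=0.013, ω=0.006
apply F[25]=+0.324 → step 26: x=-0.088, v=-0.041, θ=0.013, ω=0.003
apply F[26]=+0.306 → step 27: x=-0.088, v=-0.035, θ=0.013, ω=-0.000
apply F[27]=+0.289 → step 28: x=-0.089, v=-0.030, θ=0.013, ω=-0.003
apply F[28]=+0.273 → step 29: x=-0.090, v=-0.026, θ=0.013, ω=-0.005
apply F[29]=+0.258 → step 30: x=-0.090, v=-0.021, θ=0.013, ω=-0.007
Max |angle| over trajectory = 0.054 rad = 3.1°.

Answer: 3.1°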